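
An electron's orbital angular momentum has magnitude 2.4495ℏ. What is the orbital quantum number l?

l = 2

|L| = ℏ√(l(l+1)), so l(l+1) = 6.
Solving: l = 2.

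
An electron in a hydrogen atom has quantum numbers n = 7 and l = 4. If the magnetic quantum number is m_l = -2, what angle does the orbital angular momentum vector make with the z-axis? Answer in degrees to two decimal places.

θ ≈ 116.57°

|L| = √(l(l+1)) ℏ = 2√5 ℏ.
L_z = m_l ℏ = −2ℏ.
cos θ = L_z/|L| = -2/√20, so θ ≈ 116.57°.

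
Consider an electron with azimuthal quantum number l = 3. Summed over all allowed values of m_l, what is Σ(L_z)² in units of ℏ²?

Σ(L_z)² = 28 ℏ²

m_l ∈ {-3, -2, -1, 0, 1, 2, 3}.
Summing m² from −3 to 3: Σ m_l² = 28.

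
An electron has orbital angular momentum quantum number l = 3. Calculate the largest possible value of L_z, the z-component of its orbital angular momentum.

L_z = m_l ℏ with m_l ∈ {−3, …, 3}; the maximum is m_l = 3.

L_z,max = 3ℏ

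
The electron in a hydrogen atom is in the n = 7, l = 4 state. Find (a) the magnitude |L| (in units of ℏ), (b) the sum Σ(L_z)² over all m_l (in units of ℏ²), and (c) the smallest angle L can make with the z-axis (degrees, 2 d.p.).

|L| = 2√5 ℏ ≈ 4.472ℏ; Σ(L_z)² = 60 ℏ²; θ_min ≈ 26.57°

|L| = ℏ√(4·5) = 2√5 ℏ ≈ 4.472ℏ.
Σ m_l² = 60, so Σ(L_z)² = 60 ℏ².
cos θ_min = 4/√20, so θ_min ≈ 26.57°.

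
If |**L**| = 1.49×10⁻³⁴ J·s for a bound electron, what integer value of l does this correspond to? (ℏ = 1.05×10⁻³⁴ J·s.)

Dividing by ℏ: |L|/ℏ ≈ 1.419.
(|L|/ℏ)² = l(l+1) ≈ 2.01 ⇒ l = 1.

l = 1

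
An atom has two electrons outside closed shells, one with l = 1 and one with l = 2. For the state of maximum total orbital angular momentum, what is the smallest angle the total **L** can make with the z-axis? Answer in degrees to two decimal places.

Angular momentum addition gives L = |l₁ − l₂|, …, l₁ + l₂.
L ∈ {1, 2, 3}.
The maximum is L = 3, with |L_tot| = ℏ√(3·4) = 2√3 ℏ.
The minimum angle with z is arccos(3/√12) ≈ 30.00°.

θ_min ≈ 30.00°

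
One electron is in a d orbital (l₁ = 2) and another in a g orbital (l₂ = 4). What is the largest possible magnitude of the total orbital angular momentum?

The total orbital quantum number L ranges from |l₁ − l₂| to l₁ + l₂ in integer steps.
So L can be 2, 3, 4, 5, 6.
The largest magnitude corresponds to L = 6: |L_tot| = ℏ√(6·7) = √42 ℏ.

|L_tot|_max = √42 ℏ ≈ 6.481ℏ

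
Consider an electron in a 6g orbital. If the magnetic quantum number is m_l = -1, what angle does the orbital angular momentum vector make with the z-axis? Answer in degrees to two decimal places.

θ ≈ 102.92°

The 6g subshell has l = 4.
|L|² = l(l+1)ℏ² = 20ℏ², so |L| = 2√5 ℏ.
L_z = m_l ℏ = −1ℏ.
cos θ = L_z/|L| = -1/√20, so θ ≈ 102.92°.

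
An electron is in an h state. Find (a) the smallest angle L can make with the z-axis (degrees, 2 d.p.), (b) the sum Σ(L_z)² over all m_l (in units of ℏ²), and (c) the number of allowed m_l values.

For an h orbital, l = 5.
cos θ_min = 5/√30, so θ_min ≈ 24.09°.
Σ m_l² = 110, so Σ(L_z)² = 110 ℏ².
There are 2l+1 = 11 values of m_l.

θ_min ≈ 24.09°; Σ(L_z)² = 110 ℏ²; 11 values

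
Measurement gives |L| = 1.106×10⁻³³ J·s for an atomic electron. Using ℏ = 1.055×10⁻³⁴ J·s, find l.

l = 10

Dividing by ℏ: |L|/ℏ ≈ 10.483.
(|L|/ℏ)² = l(l+1) ≈ 109.90 ⇒ l = 10.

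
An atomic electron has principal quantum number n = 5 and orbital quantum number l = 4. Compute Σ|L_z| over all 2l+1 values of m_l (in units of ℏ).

m_l ∈ {-4, -3, -2, -1, 0, 1, 2, 3, 4}.
Σ|m_l| = 2·4(4+1)/2 = 20.

Σ|L_z| = 20 ℏ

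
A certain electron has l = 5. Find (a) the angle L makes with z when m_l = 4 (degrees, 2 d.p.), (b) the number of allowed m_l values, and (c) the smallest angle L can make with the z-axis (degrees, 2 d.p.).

For m_l = 4: cos θ = 4/√30, θ ≈ 43.09°.
There are 2l+1 = 11 values of m_l.
cos θ_min = 5/√30, so θ_min ≈ 24.09°.

θ(m_l=4) ≈ 43.09°; 11 values; θ_min ≈ 24.09°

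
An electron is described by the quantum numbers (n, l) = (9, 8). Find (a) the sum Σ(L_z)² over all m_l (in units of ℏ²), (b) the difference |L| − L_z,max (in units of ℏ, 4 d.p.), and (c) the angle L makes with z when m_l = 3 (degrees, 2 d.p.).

Σ m_l² = 408, so Σ(L_z)² = 408 ℏ².
|L| − L_z,max = (6√2 − 8)ℏ ≈ 0.4853ℏ.
For m_l = 3: cos θ = 3/√72, θ ≈ 69.30°.

Σ(L_z)² = 408 ℏ²; |L|−L_z,max ≈ 0.4853ℏ; θ(m_l=3) ≈ 69.30°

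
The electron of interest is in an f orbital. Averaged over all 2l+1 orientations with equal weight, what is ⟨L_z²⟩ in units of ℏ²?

F corresponds to l = 3.
The allowed m_l values are -3, -2, -1, 0, 1, 2, 3.
⟨L_z²⟩ = ℏ²·(Σ m_l²)/(2l+1) = ℏ²·28/7 = 4ℏ².

⟨L_z²⟩ = 4 ℏ²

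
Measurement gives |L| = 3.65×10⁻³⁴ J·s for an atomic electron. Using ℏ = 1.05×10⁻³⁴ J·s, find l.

l = 3

In units of ℏ, |L| ≈ 3.476.
l(l+1) ≈ 3.476² ≈ 12.08, so l = 3.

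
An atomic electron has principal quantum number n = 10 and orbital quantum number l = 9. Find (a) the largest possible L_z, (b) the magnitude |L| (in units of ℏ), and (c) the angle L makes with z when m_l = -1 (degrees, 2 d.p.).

L_z,max = 9ℏ; |L| = 3√10 ℏ ≈ 9.487ℏ; θ(m_l=-1) ≈ 96.05°

L_z,max = lℏ = 9ℏ.
|L| = ℏ√(9·10) = 3√10 ℏ ≈ 9.487ℏ.
For m_l = -1: cos θ = -1/√90, θ ≈ 96.05°.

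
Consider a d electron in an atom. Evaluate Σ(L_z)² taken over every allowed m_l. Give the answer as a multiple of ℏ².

Σ(L_z)² = 10 ℏ²

A d state has l = 2.
m_l runs from −2 to 2, i.e. {-2, -1, 0, 1, 2}.
Summing m² from −2 to 2: Σ m_l² = 10.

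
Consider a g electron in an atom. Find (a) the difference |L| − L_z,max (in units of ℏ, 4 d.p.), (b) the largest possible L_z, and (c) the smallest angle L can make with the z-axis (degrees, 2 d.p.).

|L|−L_z,max ≈ 0.4721ℏ; L_z,max = 4ℏ; θ_min ≈ 26.57°

A g state has l = 4.
|L| − L_z,max = (2√5 − 4)ℏ ≈ 0.4721ℏ.
L_z,max = lℏ = 4ℏ.
cos θ_min = 4/√20, so θ_min ≈ 26.57°.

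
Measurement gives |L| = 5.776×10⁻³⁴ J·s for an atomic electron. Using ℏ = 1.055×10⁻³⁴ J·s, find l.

l = 5

In units of ℏ, |L| ≈ 5.475.
(|L|/ℏ)² = l(l+1) ≈ 29.97 ⇒ l = 5.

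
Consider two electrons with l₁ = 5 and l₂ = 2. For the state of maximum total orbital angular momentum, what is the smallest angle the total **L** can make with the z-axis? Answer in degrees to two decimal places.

Angular momentum addition gives L = |l₁ − l₂|, …, l₁ + l₂.
L ∈ {3, 4, 5, 6, 7}.
The maximum is L = 7, with |L_tot| = ℏ√(7·8) = 2√14 ℏ.
The minimum angle with z is arccos(7/√56) ≈ 20.70°.

θ_min ≈ 20.70°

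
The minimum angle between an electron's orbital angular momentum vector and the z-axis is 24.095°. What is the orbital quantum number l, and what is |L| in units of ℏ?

l = 5, |L| = √30 ℏ ≈ 5.477ℏ

At minimum angle, m_l = l, so cos θ = l/√(l(l+1)); cos²θ = l/(l+1) = 0.8333.
l = cos²θ/sin²θ ≈ 5.
Then |L| = ℏ√(5·6) = √30 ℏ.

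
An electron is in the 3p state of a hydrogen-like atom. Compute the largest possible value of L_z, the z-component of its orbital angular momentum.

The 3p subshell has l = 1.
L_z = m_l ℏ with m_l ∈ {−1, …, 1}; the maximum is m_l = 1.

L_z,max = 1ℏ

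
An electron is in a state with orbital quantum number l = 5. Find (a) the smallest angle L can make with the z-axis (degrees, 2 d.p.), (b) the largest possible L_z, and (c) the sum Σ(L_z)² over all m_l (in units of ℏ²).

cos θ_min = 5/√30, so θ_min ≈ 24.09°.
L_z,max = lℏ = 5ℏ.
Σ m_l² = 110, so Σ(L_z)² = 110 ℏ².

θ_min ≈ 24.09°; L_z,max = 5ℏ; Σ(L_z)² = 110 ℏ²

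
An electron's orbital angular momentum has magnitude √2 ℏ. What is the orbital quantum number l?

l = 1

|L| = ℏ√(l(l+1)), so l(l+1) = 2.
l² + l − 2 = 0 ⇒ l = 1.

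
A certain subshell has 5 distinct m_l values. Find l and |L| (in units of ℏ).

l = 2, |L| = √6 ℏ ≈ 2.449ℏ

Since there are 2l+1 = 5 values of m_l, l = 2.
Then |L| = √(l(l+1)) ℏ = √6 ℏ.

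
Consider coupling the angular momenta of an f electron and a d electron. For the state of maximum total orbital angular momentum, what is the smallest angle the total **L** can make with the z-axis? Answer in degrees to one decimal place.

The total orbital quantum number L ranges from |l₁ − l₂| to l₁ + l₂ in integer steps.
Allowed values: L = 1, 2, 3, 4, 5.
The maximum is L = 5, with |L_tot| = ℏ√(5·6) = √30 ℏ.
The minimum angle with z is arccos(5/√30) ≈ 24.1°.

θ_min ≈ 24.1°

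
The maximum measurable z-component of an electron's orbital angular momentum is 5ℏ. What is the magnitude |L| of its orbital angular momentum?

|L| = √30 ℏ ≈ 5.477ℏ

L_z,max = lℏ, so l = 5.
|L| = √(l(l+1)) ℏ = √30 ℏ.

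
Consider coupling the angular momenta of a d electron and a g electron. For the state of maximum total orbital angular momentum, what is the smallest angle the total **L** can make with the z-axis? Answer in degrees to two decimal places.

L runs from |2 − 4| = 2 to 2 + 4 = 6.
Allowed values: L = 2, 3, 4, 5, 6.
The maximum is L = 6, with |L_tot| = ℏ√(6·7) = √42 ℏ.
The minimum angle with z is arccos(6/√42) ≈ 22.21°.

θ_min ≈ 22.21°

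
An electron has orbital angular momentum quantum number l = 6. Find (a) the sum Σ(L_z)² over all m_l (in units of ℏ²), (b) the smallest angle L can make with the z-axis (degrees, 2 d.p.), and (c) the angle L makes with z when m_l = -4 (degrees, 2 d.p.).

Σ(L_z)² = 182 ℏ²; θ_min ≈ 22.21°; θ(m_l=-4) ≈ 128.11°

Σ m_l² = 182, so Σ(L_z)² = 182 ℏ².
cos θ_min = 6/√42, so θ_min ≈ 22.21°.
For m_l = -4: cos θ = -4/√42, θ ≈ 128.11°.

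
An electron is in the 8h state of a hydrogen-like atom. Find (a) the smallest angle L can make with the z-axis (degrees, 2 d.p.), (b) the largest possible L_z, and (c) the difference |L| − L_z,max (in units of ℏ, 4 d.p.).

θ_min ≈ 24.09°; L_z,max = 5ℏ; |L|−L_z,max ≈ 0.4772ℏ

For 8h, l = 5.
cos θ_min = 5/√30, so θ_min ≈ 24.09°.
L_z,max = lℏ = 5ℏ.
|L| − L_z,max = (√30 − 5)ℏ ≈ 0.4772ℏ.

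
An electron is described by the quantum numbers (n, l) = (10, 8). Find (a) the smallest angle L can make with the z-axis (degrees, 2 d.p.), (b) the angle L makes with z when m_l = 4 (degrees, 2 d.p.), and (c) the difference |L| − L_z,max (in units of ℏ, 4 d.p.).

cos θ_min = 8/√72, so θ_min ≈ 19.47°.
For m_l = 4: cos θ = 4/√72, θ ≈ 61.87°.
|L| − L_z,max = (6√2 − 8)ℏ ≈ 0.4853ℏ.

θ_min ≈ 19.47°; θ(m_l=4) ≈ 61.87°; |L|−L_z,max ≈ 0.4853ℏ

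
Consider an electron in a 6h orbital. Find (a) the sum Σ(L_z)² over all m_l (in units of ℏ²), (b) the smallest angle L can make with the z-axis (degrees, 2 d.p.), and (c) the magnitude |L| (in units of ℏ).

Σ(L_z)² = 110 ℏ²; θ_min ≈ 24.09°; |L| = √30 ℏ ≈ 5.477ℏ

6h means n = 6, l = 5.
Σ m_l² = 110, so Σ(L_z)² = 110 ℏ².
cos θ_min = 5/√30, so θ_min ≈ 24.09°.
|L| = ℏ√(5·6) = √30 ℏ ≈ 5.477ℏ.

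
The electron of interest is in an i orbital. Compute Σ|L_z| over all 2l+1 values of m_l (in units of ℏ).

Σ|L_z| = 42 ℏ

An i state has l = 6.
m_l ∈ {-6, -5, -4, -3, -2, -1, 0, 1, 2, 3, 4, 5, 6}.
Σ|m_l| = 2·6(6+1)/2 = 42.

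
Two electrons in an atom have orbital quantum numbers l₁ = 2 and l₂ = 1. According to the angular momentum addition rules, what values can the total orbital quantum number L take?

Angular momentum addition gives L = |l₁ − l₂|, …, l₁ + l₂.
Allowed values: L = 1, 2, 3.

L = 1, 2, 3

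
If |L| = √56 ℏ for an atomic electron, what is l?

|L| = ℏ√(l(l+1)), so l(l+1) = 56.
l² + l − 56 = 0 ⇒ l = 7.

l = 7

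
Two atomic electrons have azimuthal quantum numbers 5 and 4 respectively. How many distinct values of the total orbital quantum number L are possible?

The total orbital quantum number L ranges from |l₁ − l₂| to l₁ + l₂ in integer steps.
So L can be 1, 2, 3, 4, 5, 6, 7, 8, 9.
That is 9 values.

9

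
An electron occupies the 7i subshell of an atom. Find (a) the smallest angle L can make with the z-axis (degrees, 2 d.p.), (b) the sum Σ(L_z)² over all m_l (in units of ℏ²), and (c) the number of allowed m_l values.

For 7i, l = 6.
cos θ_min = 6/√42, so θ_min ≈ 22.21°.
Σ m_l² = 182, so Σ(L_z)² = 182 ℏ².
There are 2l+1 = 13 values of m_l.

θ_min ≈ 22.21°; Σ(L_z)² = 182 ℏ²; 13 values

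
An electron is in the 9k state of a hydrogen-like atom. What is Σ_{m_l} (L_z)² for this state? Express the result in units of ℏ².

Σ(L_z)² = 280 ℏ²

The 9k subshell has l = 7.
m_l runs from −7 to 7, i.e. {-7, -6, -5, -4, -3, -2, -1, 0, 1, 2, 3, 4, 5, 6, 7}.
Σ m_l² = l(l+1)(2l+1)/3 = 7·8·15/3 = 280.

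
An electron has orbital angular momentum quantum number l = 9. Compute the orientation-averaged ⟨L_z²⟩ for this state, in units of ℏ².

m_l runs from −9 to 9, i.e. {-9, -8, -7, -6, -5, -4, -3, -2, -1, 0, 1, 2, 3, 4, 5, 6, 7, 8, 9}.
Average of L_z² over 19 states: 570/19 ℏ² = 30 ℏ².

⟨L_z²⟩ = 30 ℏ²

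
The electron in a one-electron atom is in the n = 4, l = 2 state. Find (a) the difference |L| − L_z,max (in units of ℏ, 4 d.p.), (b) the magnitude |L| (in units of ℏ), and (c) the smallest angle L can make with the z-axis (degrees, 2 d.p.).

|L|−L_z,max ≈ 0.4495ℏ; |L| = √6 ℏ ≈ 2.449ℏ; θ_min ≈ 35.26°

|L| − L_z,max = (√6 − 2)ℏ ≈ 0.4495ℏ.
|L| = ℏ√(2·3) = √6 ℏ ≈ 2.449ℏ.
cos θ_min = 2/√6, so θ_min ≈ 35.26°.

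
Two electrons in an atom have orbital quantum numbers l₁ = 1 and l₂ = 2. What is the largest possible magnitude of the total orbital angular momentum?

The total orbital quantum number L ranges from |l₁ − l₂| to l₁ + l₂ in integer steps.
L ∈ {1, 2, 3}.
The largest magnitude corresponds to L = 3: |L_tot| = ℏ√(3·4) = 2√3 ℏ.

|L_tot|_max = 2√3 ℏ ≈ 3.464ℏ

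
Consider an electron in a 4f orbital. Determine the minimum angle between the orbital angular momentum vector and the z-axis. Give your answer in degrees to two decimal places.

For 4f, l = 3.
|L| = √(l(l+1)) ℏ = 2√3 ℏ.
The smallest angle corresponds to the largest L_z, i.e. m_l = l = 3, giving L_z = 3ℏ.
cos θ_min = 3/√12, so θ_min ≈ 30.00°.

θ_min ≈ 30.00°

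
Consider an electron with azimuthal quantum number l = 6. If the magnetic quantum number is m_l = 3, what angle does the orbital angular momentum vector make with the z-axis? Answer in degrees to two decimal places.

θ ≈ 62.42°

|L| = ℏ√(l(l+1)) = √42 ℏ.
L_z = m_l ℏ = 3ℏ.
cos θ = L_z/|L| = 3/√42, so θ ≈ 62.42°.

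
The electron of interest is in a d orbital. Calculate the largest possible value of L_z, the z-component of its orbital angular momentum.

D corresponds to l = 2.
L_z = m_l ℏ with m_l ∈ {−2, …, 2}; the maximum is m_l = 2.

L_z,max = 2ℏ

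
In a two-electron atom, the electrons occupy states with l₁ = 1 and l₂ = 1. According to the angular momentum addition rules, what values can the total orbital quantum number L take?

By the triangle rule, |l₁ − l₂| ≤ L ≤ l₁ + l₂.
Allowed values: L = 0, 1, 2.

L = 0, 1, 2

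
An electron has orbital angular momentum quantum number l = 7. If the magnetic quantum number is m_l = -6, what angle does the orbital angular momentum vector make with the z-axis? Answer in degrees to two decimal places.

θ ≈ 143.30°

|L|² = l(l+1)ℏ² = 56ℏ², so |L| = 2√14 ℏ.
L_z = m_l ℏ = −6ℏ.
cos θ = L_z/|L| = -6/√56, so θ ≈ 143.30°.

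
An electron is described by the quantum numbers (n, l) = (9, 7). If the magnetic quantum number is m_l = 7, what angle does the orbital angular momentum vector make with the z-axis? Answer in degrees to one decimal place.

θ ≈ 20.7°

|L|² = l(l+1)ℏ² = 56ℏ², so |L| = 2√14 ℏ.
L_z = m_l ℏ = 7ℏ.
cos θ = L_z/|L| = 7/√56, so θ ≈ 20.7°.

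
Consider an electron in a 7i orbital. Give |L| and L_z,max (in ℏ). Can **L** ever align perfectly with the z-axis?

No: L_z,max = 6ℏ < |L| = √42 ℏ ≈ 6.481ℏ

For 7i, l = 6.
|L| = √42 ℏ ≈ 6.4807ℏ, while L_z,max = lℏ = 6ℏ.
Since |L| > L_z,max, the vector can never point exactly along z; the closest it comes is θ_min = arccos(6/√42) ≈ 22.2°.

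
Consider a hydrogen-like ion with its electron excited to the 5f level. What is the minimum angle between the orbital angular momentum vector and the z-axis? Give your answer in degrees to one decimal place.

The 5f level has l = 3.
|L|² = l(l+1)ℏ² = 12ℏ², so |L| = 2√3 ℏ.
The smallest angle corresponds to the largest L_z, i.e. m_l = l = 3, giving L_z = 3ℏ.
cos θ_min = 3/√12, so θ_min ≈ 30.0°.

θ_min ≈ 30.0°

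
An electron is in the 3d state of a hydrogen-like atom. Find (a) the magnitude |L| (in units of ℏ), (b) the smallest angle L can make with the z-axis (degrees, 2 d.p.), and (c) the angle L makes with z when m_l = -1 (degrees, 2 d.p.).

3d means n = 3, l = 2.
|L| = ℏ√(2·3) = √6 ℏ ≈ 2.449ℏ.
cos θ_min = 2/√6, so θ_min ≈ 35.26°.
For m_l = -1: cos θ = -1/√6, θ ≈ 114.09°.

|L| = √6 ℏ ≈ 2.449ℏ; θ_min ≈ 35.26°; θ(m_l=-1) ≈ 114.09°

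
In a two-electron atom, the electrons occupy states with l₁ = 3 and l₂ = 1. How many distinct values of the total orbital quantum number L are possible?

3

L runs from |3 − 1| = 2 to 3 + 1 = 4.
Allowed values: L = 2, 3, 4.
That is 3 values.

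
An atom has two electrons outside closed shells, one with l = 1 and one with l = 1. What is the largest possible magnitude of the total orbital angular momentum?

L runs from |1 − 1| = 0 to 1 + 1 = 2.
So L can be 0, 1, 2.
The largest magnitude corresponds to L = 2: |L_tot| = ℏ√(2·3) = √6 ℏ.

|L_tot|_max = √6 ℏ ≈ 2.449ℏ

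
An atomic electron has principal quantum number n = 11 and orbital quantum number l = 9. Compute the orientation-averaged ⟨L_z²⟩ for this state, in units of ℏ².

⟨L_z²⟩ = 30 ℏ²

m_l ∈ {-9, -8, -7, -6, -5, -4, -3, -2, -1, 0, 1, 2, 3, 4, 5, 6, 7, 8, 9}.
⟨L_z²⟩ = ℏ²·(Σ m_l²)/(2l+1) = ℏ²·570/19 = 30ℏ².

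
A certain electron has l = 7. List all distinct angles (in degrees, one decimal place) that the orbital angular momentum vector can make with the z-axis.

θ ∈ {20.7°, 36.7°, 48.1°, 57.7°, 66.4°, 74.5°, 82.3°, 90.0°, 97.7°, 105.5°, 113.6°, 122.3°, 131.9°, 143.3°, 159.3°}

|L|² = l(l+1)ℏ² = 56ℏ², so |L| = 2√14 ℏ.
cos θ = m_l/√56 for each m_l ∈ {-7, -6, -5, -4, -3, -2, -1, 0, 1, 2, 3, 4, 5, 6, 7}.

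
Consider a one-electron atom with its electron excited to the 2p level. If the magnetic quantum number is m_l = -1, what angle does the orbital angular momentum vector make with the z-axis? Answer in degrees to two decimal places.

θ ≈ 135.00°

The 2p level has l = 1.
|L| = √(l(l+1)) ℏ = √2 ℏ.
L_z = m_l ℏ = −1ℏ.
cos θ = L_z/|L| = -1/√2, so θ ≈ 135.00°.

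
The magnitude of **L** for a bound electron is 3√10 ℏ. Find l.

(|L|/ℏ)² = l(l+1) = 90.
l² + l − 90 = 0 ⇒ l = 9.

l = 9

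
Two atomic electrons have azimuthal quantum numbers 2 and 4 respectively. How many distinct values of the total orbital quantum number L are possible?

5

By the triangle rule, |l₁ − l₂| ≤ L ≤ l₁ + l₂.
So L can be 2, 3, 4, 5, 6.
That is 5 values.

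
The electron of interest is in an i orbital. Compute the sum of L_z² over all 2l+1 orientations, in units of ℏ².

The letter i corresponds to l = 6.
m_l ∈ {-6, -5, -4, -3, -2, -1, 0, 1, 2, 3, 4, 5, 6}.
Σ m_l² = 2·(1 + 4 + 9 + 16 + 25 + 36) = 182.

Σ(L_z)² = 182 ℏ²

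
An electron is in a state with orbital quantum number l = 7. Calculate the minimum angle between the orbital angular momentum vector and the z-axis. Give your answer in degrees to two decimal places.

|L|² = l(l+1)ℏ² = 56ℏ², so |L| = 2√14 ℏ.
The smallest angle corresponds to the largest L_z, i.e. m_l = l = 7, giving L_z = 7ℏ.
cos θ_min = 7/√56, so θ_min ≈ 20.70°.

θ_min ≈ 20.70°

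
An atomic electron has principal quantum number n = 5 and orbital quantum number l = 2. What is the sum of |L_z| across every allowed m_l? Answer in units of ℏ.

Σ|L_z| = 6 ℏ

m_l runs from −2 to 2, i.e. {-2, -1, 0, 1, 2}.
Σ|m_l| = l(l+1) = 6.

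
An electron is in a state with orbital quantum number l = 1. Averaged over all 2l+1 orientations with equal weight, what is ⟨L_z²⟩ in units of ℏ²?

The allowed m_l values are -1, 0, 1.
Average of L_z² over 3 states: 2/3 ℏ² = 0.6667 ℏ².

⟨L_z²⟩ = 0.6667 ℏ²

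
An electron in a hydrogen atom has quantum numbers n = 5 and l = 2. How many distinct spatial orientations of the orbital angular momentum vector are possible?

5

The number of m_l values is 2l + 1 = 2·2 + 1 = 5.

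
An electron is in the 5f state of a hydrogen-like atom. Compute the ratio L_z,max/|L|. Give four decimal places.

L_z,max/|L| = 0.8660

5f means n = 5, l = 3.
|L| = 2√3 ℏ ≈ 3.4641ℏ, while L_z,max = lℏ = 3ℏ.
L_z,max/|L| = 3/√12 = 0.8660.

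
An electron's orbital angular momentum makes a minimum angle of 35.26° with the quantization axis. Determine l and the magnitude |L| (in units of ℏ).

cos θ_min = l/√(l(l+1)) = √(l/(l+1)), so l/(l+1) = cos²(35.26°) = 0.6667.
l = cos²θ/sin²θ ≈ 2.
Then |L| = ℏ√(2·3) = √6 ℏ.

l = 2, |L| = √6 ℏ ≈ 2.449ℏ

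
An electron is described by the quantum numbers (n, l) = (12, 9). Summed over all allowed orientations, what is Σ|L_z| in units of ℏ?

m_l ∈ {-9, -8, -7, -6, -5, -4, -3, -2, -1, 0, 1, 2, 3, 4, 5, 6, 7, 8, 9}.
Σ|m_l| = 2·9(9+1)/2 = 90.

Σ|L_z| = 90 ℏ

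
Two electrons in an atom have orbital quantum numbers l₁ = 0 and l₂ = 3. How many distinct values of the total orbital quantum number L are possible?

1

L runs from |0 − 3| = 3 to 0 + 3 = 3.
So L can be 3.
That is 1 value.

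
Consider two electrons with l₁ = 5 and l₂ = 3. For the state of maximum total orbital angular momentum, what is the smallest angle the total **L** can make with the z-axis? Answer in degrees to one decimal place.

θ_min ≈ 19.5°

Angular momentum addition gives L = |l₁ − l₂|, …, l₁ + l₂.
So L can be 2, 3, 4, 5, 6, 7, 8.
The maximum is L = 8, with |L_tot| = ℏ√(8·9) = 6√2 ℏ.
The minimum angle with z is arccos(8/√72) ≈ 19.5°.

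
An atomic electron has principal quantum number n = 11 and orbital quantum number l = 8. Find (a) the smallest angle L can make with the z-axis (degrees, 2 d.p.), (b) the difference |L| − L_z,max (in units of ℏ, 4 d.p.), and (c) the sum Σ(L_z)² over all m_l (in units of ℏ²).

θ_min ≈ 19.47°; |L|−L_z,max ≈ 0.4853ℏ; Σ(L_z)² = 408 ℏ²

cos θ_min = 8/√72, so θ_min ≈ 19.47°.
|L| − L_z,max = (6√2 − 8)ℏ ≈ 0.4853ℏ.
Σ m_l² = 408, so Σ(L_z)² = 408 ℏ².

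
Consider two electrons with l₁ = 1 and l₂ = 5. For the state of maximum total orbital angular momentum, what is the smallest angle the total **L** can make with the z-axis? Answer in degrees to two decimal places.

θ_min ≈ 22.21°

By the triangle rule, |l₁ − l₂| ≤ L ≤ l₁ + l₂.
So L can be 4, 5, 6.
The maximum is L = 6, with |L_tot| = ℏ√(6·7) = √42 ℏ.
The minimum angle with z is arccos(6/√42) ≈ 22.21°.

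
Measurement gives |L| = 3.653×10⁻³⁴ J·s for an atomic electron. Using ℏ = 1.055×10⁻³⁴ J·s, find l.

In units of ℏ, |L| ≈ 3.463.
Set l(l+1) = 11.99; the integer solution is l = 3.

l = 3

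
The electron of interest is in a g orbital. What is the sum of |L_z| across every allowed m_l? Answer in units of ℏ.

Σ|L_z| = 20 ℏ

For a g orbital, l = 4.
The allowed m_l values are -4, -3, -2, -1, 0, 1, 2, 3, 4.
Σ|m_l| = 2·4(4+1)/2 = 20.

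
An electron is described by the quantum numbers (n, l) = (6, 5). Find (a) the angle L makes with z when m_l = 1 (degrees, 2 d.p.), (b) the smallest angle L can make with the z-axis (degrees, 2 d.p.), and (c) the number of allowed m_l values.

For m_l = 1: cos θ = 1/√30, θ ≈ 79.48°.
cos θ_min = 5/√30, so θ_min ≈ 24.09°.
There are 2l+1 = 11 values of m_l.

θ(m_l=1) ≈ 79.48°; θ_min ≈ 24.09°; 11 values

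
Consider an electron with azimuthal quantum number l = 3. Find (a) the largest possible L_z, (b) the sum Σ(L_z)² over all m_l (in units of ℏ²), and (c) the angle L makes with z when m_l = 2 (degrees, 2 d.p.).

L_z,max = lℏ = 3ℏ.
Σ m_l² = 28, so Σ(L_z)² = 28 ℏ².
For m_l = 2: cos θ = 2/√12, θ ≈ 54.74°.

L_z,max = 3ℏ; Σ(L_z)² = 28 ℏ²; θ(m_l=2) ≈ 54.74°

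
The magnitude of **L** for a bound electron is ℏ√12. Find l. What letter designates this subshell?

(|L|/ℏ)² = l(l+1) = 12.
The positive root is l = 3.

l = 3 (f orbital)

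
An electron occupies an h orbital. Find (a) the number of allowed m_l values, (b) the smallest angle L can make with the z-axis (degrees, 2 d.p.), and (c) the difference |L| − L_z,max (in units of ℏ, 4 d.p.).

An h state has l = 5.
There are 2l+1 = 11 values of m_l.
cos θ_min = 5/√30, so θ_min ≈ 24.09°.
|L| − L_z,max = (√30 − 5)ℏ ≈ 0.4772ℏ.

11 values; θ_min ≈ 24.09°; |L|−L_z,max ≈ 0.4772ℏ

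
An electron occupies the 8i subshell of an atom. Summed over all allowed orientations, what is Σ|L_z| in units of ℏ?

Σ|L_z| = 42 ℏ

For 8i, l = 6.
m_l ∈ {-6, -5, -4, -3, -2, -1, 0, 1, 2, 3, 4, 5, 6}.
Σ|m_l| = 2(1+2+…+6) = 42.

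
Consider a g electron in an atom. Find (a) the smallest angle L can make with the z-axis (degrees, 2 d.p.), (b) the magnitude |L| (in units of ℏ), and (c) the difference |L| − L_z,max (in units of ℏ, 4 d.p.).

A g state has l = 4.
cos θ_min = 4/√20, so θ_min ≈ 26.57°.
|L| = ℏ√(4·5) = 2√5 ℏ ≈ 4.472ℏ.
|L| − L_z,max = (2√5 − 4)ℏ ≈ 0.4721ℏ.

θ_min ≈ 26.57°; |L| = 2√5 ℏ ≈ 4.472ℏ; |L|−L_z,max ≈ 0.4721ℏ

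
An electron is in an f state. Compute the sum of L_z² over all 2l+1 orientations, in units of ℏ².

Σ(L_z)² = 28 ℏ²

The letter f corresponds to l = 3.
m_l ∈ {-3, -2, -1, 0, 1, 2, 3}.
Σ m_l² = 2·(1 + 4 + 9) = 28.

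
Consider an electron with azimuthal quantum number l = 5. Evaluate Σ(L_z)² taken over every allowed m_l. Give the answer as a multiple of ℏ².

m_l runs from −5 to 5, i.e. {-5, -4, -3, -2, -1, 0, 1, 2, 3, 4, 5}.
Summing m² from −5 to 5: Σ m_l² = 110.

Σ(L_z)² = 110 ℏ²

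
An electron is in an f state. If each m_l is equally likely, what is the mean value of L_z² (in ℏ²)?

⟨L_z²⟩ = 4 ℏ²

An f state has l = 3.
m_l runs from −3 to 3, i.e. {-3, -2, -1, 0, 1, 2, 3}.
Average of L_z² over 7 states: 28/7 ℏ² = 4 ℏ².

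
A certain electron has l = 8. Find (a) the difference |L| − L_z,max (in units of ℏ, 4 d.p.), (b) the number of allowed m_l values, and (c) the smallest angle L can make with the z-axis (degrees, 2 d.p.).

|L|−L_z,max ≈ 0.4853ℏ; 17 values; θ_min ≈ 19.47°

|L| − L_z,max = (6√2 − 8)ℏ ≈ 0.4853ℏ.
There are 2l+1 = 17 values of m_l.
cos θ_min = 8/√72, so θ_min ≈ 19.47°.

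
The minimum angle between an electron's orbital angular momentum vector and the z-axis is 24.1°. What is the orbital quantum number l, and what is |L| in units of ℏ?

l = 5, |L| = √30 ℏ ≈ 5.477ℏ

cos²θ_min = l/(l+1) = 0.8333.
Thus l = 0.8333/(1 − 0.8333) ≈ 5.
Then |L| = ℏ√(5·6) = √30 ℏ.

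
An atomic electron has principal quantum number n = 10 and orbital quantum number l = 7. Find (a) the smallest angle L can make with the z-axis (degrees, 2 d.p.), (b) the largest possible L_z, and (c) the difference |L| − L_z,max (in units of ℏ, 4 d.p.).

cos θ_min = 7/√56, so θ_min ≈ 20.70°.
L_z,max = lℏ = 7ℏ.
|L| − L_z,max = (2√14 − 7)ℏ ≈ 0.4833ℏ.

θ_min ≈ 20.70°; L_z,max = 7ℏ; |L|−L_z,max ≈ 0.4833ℏ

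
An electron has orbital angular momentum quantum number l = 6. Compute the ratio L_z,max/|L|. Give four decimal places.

L_z,max/|L| = 0.9258

|L| = √42 ℏ ≈ 6.4807ℏ, while L_z,max = lℏ = 6ℏ.
L_z,max/|L| = 6/√42 = 0.9258.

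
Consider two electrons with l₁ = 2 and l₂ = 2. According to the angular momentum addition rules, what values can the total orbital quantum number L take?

The total orbital quantum number L ranges from |l₁ − l₂| to l₁ + l₂ in integer steps.
L ∈ {0, 1, 2, 3, 4}.

L = 0, 1, 2, 3, 4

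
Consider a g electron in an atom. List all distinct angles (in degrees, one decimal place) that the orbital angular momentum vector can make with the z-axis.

θ ∈ {26.6°, 47.9°, 63.4°, 77.1°, 90.0°, 102.9°, 116.6°, 132.1°, 153.4°}

A g state has l = 4.
|L| = √(l(l+1)) ℏ = 2√5 ℏ.
cos θ = m_l/√20 for each m_l ∈ {-4, -3, -2, -1, 0, 1, 2, 3, 4}.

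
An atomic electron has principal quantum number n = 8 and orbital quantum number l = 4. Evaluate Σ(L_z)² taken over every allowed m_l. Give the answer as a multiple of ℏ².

Σ(L_z)² = 60 ℏ²

m_l ∈ {-4, -3, -2, -1, 0, 1, 2, 3, 4}.
Summing m² from −4 to 4: Σ m_l² = 60.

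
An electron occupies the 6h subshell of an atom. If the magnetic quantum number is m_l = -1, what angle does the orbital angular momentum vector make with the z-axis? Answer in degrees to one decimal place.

6h means n = 6, l = 5.
|L| = ℏ√(l(l+1)) = √30 ℏ.
L_z = m_l ℏ = −1ℏ.
cos θ = L_z/|L| = -1/√30, so θ ≈ 100.5°.

θ ≈ 100.5°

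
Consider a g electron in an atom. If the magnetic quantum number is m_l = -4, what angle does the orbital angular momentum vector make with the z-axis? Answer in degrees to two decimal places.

The letter g corresponds to l = 4.
|L| = √(l(l+1)) ℏ = 2√5 ℏ.
L_z = m_l ℏ = −4ℏ.
cos θ = L_z/|L| = -4/√20, so θ ≈ 153.43°.

θ ≈ 153.43°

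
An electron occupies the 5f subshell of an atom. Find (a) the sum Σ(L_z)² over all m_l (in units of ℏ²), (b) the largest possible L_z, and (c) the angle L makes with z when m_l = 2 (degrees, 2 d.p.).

The 5f subshell has l = 3.
Σ m_l² = 28, so Σ(L_z)² = 28 ℏ².
L_z,max = lℏ = 3ℏ.
For m_l = 2: cos θ = 2/√12, θ ≈ 54.74°.

Σ(L_z)² = 28 ℏ²; L_z,max = 3ℏ; θ(m_l=2) ≈ 54.74°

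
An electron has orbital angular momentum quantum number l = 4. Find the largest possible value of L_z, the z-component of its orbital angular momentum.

L_z = m_l ℏ with m_l ∈ {−4, …, 4}; the maximum is m_l = 4.

L_z,max = 4ℏ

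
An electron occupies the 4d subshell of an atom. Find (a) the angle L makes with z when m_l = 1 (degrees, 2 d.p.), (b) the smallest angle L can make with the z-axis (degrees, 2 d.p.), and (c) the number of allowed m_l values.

θ(m_l=1) ≈ 65.91°; θ_min ≈ 35.26°; 5 values

The 4d subshell has l = 2.
For m_l = 1: cos θ = 1/√6, θ ≈ 65.91°.
cos θ_min = 2/√6, so θ_min ≈ 35.26°.
There are 2l+1 = 5 values of m_l.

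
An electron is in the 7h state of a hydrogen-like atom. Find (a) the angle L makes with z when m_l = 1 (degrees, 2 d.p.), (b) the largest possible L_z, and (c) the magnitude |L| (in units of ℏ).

7h means n = 7, l = 5.
For m_l = 1: cos θ = 1/√30, θ ≈ 79.48°.
L_z,max = lℏ = 5ℏ.
|L| = ℏ√(5·6) = √30 ℏ ≈ 5.477ℏ.

θ(m_l=1) ≈ 79.48°; L_z,max = 5ℏ; |L| = √30 ℏ ≈ 5.477ℏ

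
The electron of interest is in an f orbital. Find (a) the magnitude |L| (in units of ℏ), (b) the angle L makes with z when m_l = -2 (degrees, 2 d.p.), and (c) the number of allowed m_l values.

The letter f corresponds to l = 3.
|L| = ℏ√(3·4) = 2√3 ℏ ≈ 3.464ℏ.
For m_l = -2: cos θ = -2/√12, θ ≈ 125.26°.
There are 2l+1 = 7 values of m_l.

|L| = 2√3 ℏ ≈ 3.464ℏ; θ(m_l=-2) ≈ 125.26°; 7 values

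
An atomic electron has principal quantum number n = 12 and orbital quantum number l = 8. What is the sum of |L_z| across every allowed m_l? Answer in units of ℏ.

m_l ∈ {-8, -7, -6, -5, -4, -3, -2, -1, 0, 1, 2, 3, 4, 5, 6, 7, 8}.
Σ|m_l| = 2·8(8+1)/2 = 72.

Σ|L_z| = 72 ℏ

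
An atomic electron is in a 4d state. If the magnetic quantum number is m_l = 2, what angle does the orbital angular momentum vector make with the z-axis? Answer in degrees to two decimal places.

θ ≈ 35.26°

4d means n = 4, l = 2.
|L| = √(l(l+1)) ℏ = √6 ℏ.
L_z = m_l ℏ = 2ℏ.
cos θ = L_z/|L| = 2/√6, so θ ≈ 35.26°.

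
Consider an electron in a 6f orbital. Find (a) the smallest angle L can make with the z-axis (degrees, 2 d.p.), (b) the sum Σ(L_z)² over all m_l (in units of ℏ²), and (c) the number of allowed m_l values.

For 6f, l = 3.
cos θ_min = 3/√12, so θ_min ≈ 30.00°.
Σ m_l² = 28, so Σ(L_z)² = 28 ℏ².
There are 2l+1 = 7 values of m_l.

θ_min ≈ 30.00°; Σ(L_z)² = 28 ℏ²; 7 values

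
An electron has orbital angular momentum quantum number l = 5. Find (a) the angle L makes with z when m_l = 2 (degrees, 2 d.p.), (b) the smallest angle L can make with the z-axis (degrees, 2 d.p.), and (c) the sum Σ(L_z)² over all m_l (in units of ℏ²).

θ(m_l=2) ≈ 68.58°; θ_min ≈ 24.09°; Σ(L_z)² = 110 ℏ²

For m_l = 2: cos θ = 2/√30, θ ≈ 68.58°.
cos θ_min = 5/√30, so θ_min ≈ 24.09°.
Σ m_l² = 110, so Σ(L_z)² = 110 ℏ².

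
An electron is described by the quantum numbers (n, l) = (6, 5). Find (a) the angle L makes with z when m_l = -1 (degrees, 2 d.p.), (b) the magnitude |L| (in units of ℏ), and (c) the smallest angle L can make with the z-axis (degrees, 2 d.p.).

θ(m_l=-1) ≈ 100.52°; |L| = √30 ℏ ≈ 5.477ℏ; θ_min ≈ 24.09°

For m_l = -1: cos θ = -1/√30, θ ≈ 100.52°.
|L| = ℏ√(5·6) = √30 ℏ ≈ 5.477ℏ.
cos θ_min = 5/√30, so θ_min ≈ 24.09°.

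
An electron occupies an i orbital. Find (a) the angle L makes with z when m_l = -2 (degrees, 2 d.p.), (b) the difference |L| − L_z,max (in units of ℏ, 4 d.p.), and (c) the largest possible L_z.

θ(m_l=-2) ≈ 107.98°; |L|−L_z,max ≈ 0.4807ℏ; L_z,max = 6ℏ

The letter i corresponds to l = 6.
For m_l = -2: cos θ = -2/√42, θ ≈ 107.98°.
|L| − L_z,max = (√42 − 6)ℏ ≈ 0.4807ℏ.
L_z,max = lℏ = 6ℏ.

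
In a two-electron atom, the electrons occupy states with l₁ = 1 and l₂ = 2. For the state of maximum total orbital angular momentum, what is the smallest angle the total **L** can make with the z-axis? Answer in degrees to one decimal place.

L runs from |1 − 2| = 1 to 1 + 2 = 3.
Allowed values: L = 1, 2, 3.
The maximum is L = 3, with |L_tot| = ℏ√(3·4) = 2√3 ℏ.
The minimum angle with z is arccos(3/√12) ≈ 30.0°.

θ_min ≈ 30.0°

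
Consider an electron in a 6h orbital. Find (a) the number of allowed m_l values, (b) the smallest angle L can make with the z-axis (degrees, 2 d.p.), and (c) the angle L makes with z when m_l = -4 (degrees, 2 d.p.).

For 6h, l = 5.
There are 2l+1 = 11 values of m_l.
cos θ_min = 5/√30, so θ_min ≈ 24.09°.
For m_l = -4: cos θ = -4/√30, θ ≈ 136.91°.

11 values; θ_min ≈ 24.09°; θ(m_l=-4) ≈ 136.91°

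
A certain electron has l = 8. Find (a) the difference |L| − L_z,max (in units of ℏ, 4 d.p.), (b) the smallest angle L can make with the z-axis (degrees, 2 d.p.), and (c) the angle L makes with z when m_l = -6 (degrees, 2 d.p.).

|L| − L_z,max = (6√2 − 8)ℏ ≈ 0.4853ℏ.
cos θ_min = 8/√72, so θ_min ≈ 19.47°.
For m_l = -6: cos θ = -6/√72, θ ≈ 135.00°.

|L|−L_z,max ≈ 0.4853ℏ; θ_min ≈ 19.47°; θ(m_l=-6) ≈ 135.00°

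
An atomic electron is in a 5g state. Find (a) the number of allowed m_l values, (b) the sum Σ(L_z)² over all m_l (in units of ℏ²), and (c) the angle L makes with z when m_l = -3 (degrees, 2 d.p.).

The 5g subshell has l = 4.
There are 2l+1 = 9 values of m_l.
Σ m_l² = 60, so Σ(L_z)² = 60 ℏ².
For m_l = -3: cos θ = -3/√20, θ ≈ 132.13°.

9 values; Σ(L_z)² = 60 ℏ²; θ(m_l=-3) ≈ 132.13°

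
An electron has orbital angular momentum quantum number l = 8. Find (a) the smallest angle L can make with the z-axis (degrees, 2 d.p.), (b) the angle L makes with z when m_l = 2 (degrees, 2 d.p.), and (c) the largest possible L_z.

cos θ_min = 8/√72, so θ_min ≈ 19.47°.
For m_l = 2: cos θ = 2/√72, θ ≈ 76.37°.
L_z,max = lℏ = 8ℏ.

θ_min ≈ 19.47°; θ(m_l=2) ≈ 76.37°; L_z,max = 8ℏ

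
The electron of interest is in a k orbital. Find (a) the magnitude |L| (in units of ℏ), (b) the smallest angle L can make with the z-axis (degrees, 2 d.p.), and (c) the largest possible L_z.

The letter k corresponds to l = 7.
|L| = ℏ√(7·8) = 2√14 ℏ ≈ 7.483ℏ.
cos θ_min = 7/√56, so θ_min ≈ 20.70°.
L_z,max = lℏ = 7ℏ.

|L| = 2√14 ℏ ≈ 7.483ℏ; θ_min ≈ 20.70°; L_z,max = 7ℏ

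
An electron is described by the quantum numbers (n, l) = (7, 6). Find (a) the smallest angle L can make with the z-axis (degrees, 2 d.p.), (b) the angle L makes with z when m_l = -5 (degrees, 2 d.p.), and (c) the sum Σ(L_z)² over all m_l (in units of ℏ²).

cos θ_min = 6/√42, so θ_min ≈ 22.21°.
For m_l = -5: cos θ = -5/√42, θ ≈ 140.49°.
Σ m_l² = 182, so Σ(L_z)² = 182 ℏ².

θ_min ≈ 22.21°; θ(m_l=-5) ≈ 140.49°; Σ(L_z)² = 182 ℏ²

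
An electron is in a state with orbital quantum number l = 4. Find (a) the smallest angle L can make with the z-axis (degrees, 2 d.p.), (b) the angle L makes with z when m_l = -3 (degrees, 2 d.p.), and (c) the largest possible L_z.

θ_min ≈ 26.57°; θ(m_l=-3) ≈ 132.13°; L_z,max = 4ℏ

cos θ_min = 4/√20, so θ_min ≈ 26.57°.
For m_l = -3: cos θ = -3/√20, θ ≈ 132.13°.
L_z,max = lℏ = 4ℏ.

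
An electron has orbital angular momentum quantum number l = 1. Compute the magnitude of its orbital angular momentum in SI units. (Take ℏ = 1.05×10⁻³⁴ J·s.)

|L| = ℏ√(l(l+1)) = ℏ√(1·2) = √2 ℏ
Numerically, |L| = 1.414 × (1.05×10⁻³⁴ J·s) = 1.48×10⁻³⁴ J·s.

|L| = 1.48×10⁻³⁴ J·s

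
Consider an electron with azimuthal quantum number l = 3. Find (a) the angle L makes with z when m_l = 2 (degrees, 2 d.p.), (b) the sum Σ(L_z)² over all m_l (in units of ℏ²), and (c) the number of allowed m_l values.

For m_l = 2: cos θ = 2/√12, θ ≈ 54.74°.
Σ m_l² = 28, so Σ(L_z)² = 28 ℏ².
There are 2l+1 = 7 values of m_l.

θ(m_l=2) ≈ 54.74°; Σ(L_z)² = 28 ℏ²; 7 values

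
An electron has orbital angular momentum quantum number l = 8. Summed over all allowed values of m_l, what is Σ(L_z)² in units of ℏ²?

m_l runs from −8 to 8, i.e. {-8, -7, -6, -5, -4, -3, -2, -1, 0, 1, 2, 3, 4, 5, 6, 7, 8}.
Summing m² from −8 to 8: Σ m_l² = 408.

Σ(L_z)² = 408 ℏ²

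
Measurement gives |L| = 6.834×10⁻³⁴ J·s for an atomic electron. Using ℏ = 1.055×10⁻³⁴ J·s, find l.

Dividing by ℏ: |L|/ℏ ≈ 6.478.
Set l(l+1) = 41.96; the integer solution is l = 6.

l = 6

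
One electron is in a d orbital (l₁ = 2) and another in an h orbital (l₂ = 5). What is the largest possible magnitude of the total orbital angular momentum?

|L_tot|_max = 2√14 ℏ ≈ 7.483ℏ

The total orbital quantum number L ranges from |l₁ − l₂| to l₁ + l₂ in integer steps.
So L can be 3, 4, 5, 6, 7.
The largest magnitude corresponds to L = 7: |L_tot| = ℏ√(7·8) = 2√14 ℏ.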